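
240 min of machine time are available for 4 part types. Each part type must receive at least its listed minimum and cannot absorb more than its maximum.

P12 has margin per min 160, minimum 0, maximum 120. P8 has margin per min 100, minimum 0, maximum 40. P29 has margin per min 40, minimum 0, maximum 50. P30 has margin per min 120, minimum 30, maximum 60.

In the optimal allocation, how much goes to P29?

20

Meeting every minimum uses 0+0+0+30 = 30 min, leaving 210.
Rank by margin per min: P12 160 > P30 120 > P8 100 > P29 40.
P12: +120 to 120 (cap) — 90 left.
P30 takes 30 more to reach its cap of 60 — 60 left.
P8: +40 to 40 (cap) — 20 left.
P29 has room for 50 more but only 20 remain, so it gets 20.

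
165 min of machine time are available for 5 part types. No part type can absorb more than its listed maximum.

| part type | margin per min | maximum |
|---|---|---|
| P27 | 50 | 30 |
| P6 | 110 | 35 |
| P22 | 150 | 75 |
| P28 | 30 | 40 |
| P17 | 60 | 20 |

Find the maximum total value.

Highest margin per min first: P22 150 > P6 110 > P17 60 > P27 50 > P28 30.
P22 takes 75 to reach its cap of 75 ; 90 left.
P6: +35 to 35 (cap) ; 55 left.
Give P17 20 to hit its cap of 20 ; 35 left.
P27: +30 to 30 (cap) ; 5 left.
Only 5 left; P28 takes them to reach 5.
Total = 50×30 + 110×35 + 150×75 + 30×5 + 60×20 = 17950.

17950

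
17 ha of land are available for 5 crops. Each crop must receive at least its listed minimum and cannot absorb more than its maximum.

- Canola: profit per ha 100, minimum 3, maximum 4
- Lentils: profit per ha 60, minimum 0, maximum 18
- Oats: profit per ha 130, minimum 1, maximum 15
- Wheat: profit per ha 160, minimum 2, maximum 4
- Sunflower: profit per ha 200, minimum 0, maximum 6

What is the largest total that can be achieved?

Meeting every minimum uses 3+0+1+2+0 = 6 ha, leaving 11.
Highest profit per ha first: Sunflower 200 > Wheat 160 > Oats 130 > Canola 100 > Lentils 60.
Sunflower takes 6 more to reach its cap of 6 → 5 left.
Give Wheat 2 more to hit its cap of 4 → 3 left.
Oats: +3 (room for 14) → 4. Pool exhausted.
Total = 100×3 + 130×4 + 160×4 + 200×6 = 2660.

2660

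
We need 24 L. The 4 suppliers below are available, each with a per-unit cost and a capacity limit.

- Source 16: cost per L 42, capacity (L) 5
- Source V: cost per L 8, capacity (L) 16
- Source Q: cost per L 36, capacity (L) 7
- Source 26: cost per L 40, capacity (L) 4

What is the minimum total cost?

420

Use suppliers in increasing cost order.
Take 16 from Source V at 8 → need 8 more.
Source Q at 36: take all 7 L → 1 still needed.
Source 26 at 40: take 1 of its 4 → requirement met.
Source 16: unused.
Cost = 16×8 + 7×36 + 1×40 = 420.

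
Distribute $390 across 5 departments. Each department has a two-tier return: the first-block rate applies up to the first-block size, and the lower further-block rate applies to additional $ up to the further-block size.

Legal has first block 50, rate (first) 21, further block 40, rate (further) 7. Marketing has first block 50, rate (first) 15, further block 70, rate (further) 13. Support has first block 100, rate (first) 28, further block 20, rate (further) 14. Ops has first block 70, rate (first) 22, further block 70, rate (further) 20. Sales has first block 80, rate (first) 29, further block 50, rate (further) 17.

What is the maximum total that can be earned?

Rank every tier by rate: Sales/first 29 > Support/first 28 > Ops/first 22 > Legal/first 21 > Ops/second 20 > Sales/second 17 > Marketing/first 15 > Support/second 14 > Marketing/second 13 > Legal/second 7.
Sales/first (29): +80 — 310 left.
Support/first (28): +100 — 210 left.
Ops/first (22): +70 — 140 left.
Legal/first (21): +50 — 90 left.
Ops/second (20): +70 — 20 left.
Sales/second: +20 of 50 at 17; pool empty.
Total = 29×80 + 28×100 + 22×70 + 21×50 + 20×70 + 17×20 = 9450.

9450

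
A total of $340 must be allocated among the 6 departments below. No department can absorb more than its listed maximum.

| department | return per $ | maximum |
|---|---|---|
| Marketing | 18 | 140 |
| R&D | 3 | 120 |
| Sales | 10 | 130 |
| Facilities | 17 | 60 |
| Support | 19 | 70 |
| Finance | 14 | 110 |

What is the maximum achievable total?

5850

Order the departments by return per $: Support 19 > Marketing 18 > Facilities 17 > Finance 14 > Sales 10 > R&D 3.
Support: +70 to 70 (cap) — 270 left.
Marketing: +140 to 140 (cap) — 130 left.
Facilities: +60 to 60 (cap) — 70 left.
Finance: +70 (room for 110) → 70. Pool exhausted.
Total = 18×140 + 17×60 + 19×70 + 14×70 = 5850.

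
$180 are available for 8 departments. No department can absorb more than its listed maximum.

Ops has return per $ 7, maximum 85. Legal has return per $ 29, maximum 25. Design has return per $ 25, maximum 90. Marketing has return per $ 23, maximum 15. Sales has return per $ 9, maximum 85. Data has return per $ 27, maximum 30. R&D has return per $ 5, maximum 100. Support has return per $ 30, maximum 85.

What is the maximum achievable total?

Highest return per $ first: Support 30 > Legal 29 > Data 27 > Design 25 > Marketing 23 > Sales 9 > Ops 7 > R&D 5.
Support takes 85 to reach its cap of 85 — 95 left.
Give Legal 25 to hit its cap of 25 — 70 left.
Give Data 30 to hit its cap of 30 — 40 left.
Design has room for 90 but only 40 remain, so it gets 40.
Total = 29×25 + 25×40 + 27×30 + 30×85 = 5085.

5085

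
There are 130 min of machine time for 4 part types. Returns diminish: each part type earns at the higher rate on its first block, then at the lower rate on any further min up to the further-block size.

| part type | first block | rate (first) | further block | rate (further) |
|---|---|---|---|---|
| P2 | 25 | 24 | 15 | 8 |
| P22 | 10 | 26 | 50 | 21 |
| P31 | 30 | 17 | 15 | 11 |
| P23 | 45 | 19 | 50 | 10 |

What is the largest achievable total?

2765

Rank every tier by rate: P22/tier1 26 > P2/tier1 24 > P22/tier2 21 > P23/tier1 19 > P31/tier1 17 > P31/tier2 11 > P23/tier2 10 > P2/tier2 8.
P22/tier1 (26): +10 → 120 left.
P2/tier1 (24): +25 → 95 left.
Fill P22 tier2 block (50 at 21) → 45 left.
Fill P23 tier1 block (45 at 19) → 0 left.
Total = 26×10 + 24×25 + 21×50 + 19×45 = 2765.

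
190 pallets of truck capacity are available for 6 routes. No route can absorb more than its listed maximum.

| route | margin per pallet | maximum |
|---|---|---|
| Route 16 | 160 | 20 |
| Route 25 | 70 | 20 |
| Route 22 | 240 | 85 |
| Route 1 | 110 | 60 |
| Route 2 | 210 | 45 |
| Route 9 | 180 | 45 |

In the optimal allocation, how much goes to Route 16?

15

Rank by margin per pallet: Route 22 240 > Route 2 210 > Route 9 180 > Route 16 160 > Route 1 110 > Route 25 70.
Route 22 takes 85 to reach its cap of 85 → 105 left.
Route 2 takes 45 to reach its cap of 45 → 60 left.
Route 9 takes 45 to reach its cap of 45 → 15 left.
Route 16 has room for 20 but only 15 remain, so it gets 15.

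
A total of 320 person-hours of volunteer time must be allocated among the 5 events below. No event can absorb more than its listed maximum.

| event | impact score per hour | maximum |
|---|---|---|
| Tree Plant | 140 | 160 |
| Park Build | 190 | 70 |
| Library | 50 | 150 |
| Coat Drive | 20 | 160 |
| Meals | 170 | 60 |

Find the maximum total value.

47400

Highest impact score per hour first: Park Build 190 > Meals 170 > Tree Plant 140 > Library 50 > Coat Drive 20.
Give Park Build 70 to hit its cap of 70 ; 250 left.
Give Meals 60 to hit its cap of 60 ; 190 left.
Give Tree Plant 160 to hit its cap of 160 ; 30 left.
Library has room for 150 but only 30 remain, so it gets 30.
Total = 140×160 + 190×70 + 50×30 + 170×60 = 47400.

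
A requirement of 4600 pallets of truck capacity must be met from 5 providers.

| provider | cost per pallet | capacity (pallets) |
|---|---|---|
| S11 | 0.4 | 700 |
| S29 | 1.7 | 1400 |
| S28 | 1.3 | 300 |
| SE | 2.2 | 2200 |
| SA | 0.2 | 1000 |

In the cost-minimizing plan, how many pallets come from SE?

Fill from the cheapest provider first.
Take 1000 from SA at 0.2 ; need 3600 more.
S11 (0.4): use full 700 ; 2900 pallets to go.
Take 300 from S28 at 1.3 ; need 2600 more.
S29 at 1.7: take all 1400 pallets ; 1200 still needed.
SE at 2.2: take 1200 of its 2200 ; requirement met.

1200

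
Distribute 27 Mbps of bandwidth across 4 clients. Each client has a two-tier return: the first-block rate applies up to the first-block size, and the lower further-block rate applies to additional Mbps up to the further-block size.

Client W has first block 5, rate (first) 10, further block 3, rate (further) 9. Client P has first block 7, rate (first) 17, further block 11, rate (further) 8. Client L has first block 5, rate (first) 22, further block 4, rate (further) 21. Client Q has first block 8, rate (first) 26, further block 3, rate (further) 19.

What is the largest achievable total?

Treat each block as its own option and order by rate: Client Q/T1 26 > Client L/T1 22 > Client L/T2 21 > Client Q/T2 19 > Client P/T1 17 > Client W/T1 10 > Client W/T2 9 > Client P/T2 8.
Fill Client Q T1 block (8 at 26) → 19 left.
Client L/T1 (22): +5 → 14 left.
Client L T2 at 21: fill all 4 → 10 left.
Client Q T2 at 19: fill all 3 → 7 left.
Client P/T1 (17): +7 → 0 left.
Total = 26×8 + 22×5 + 21×4 + 19×3 + 17×7 = 578.

578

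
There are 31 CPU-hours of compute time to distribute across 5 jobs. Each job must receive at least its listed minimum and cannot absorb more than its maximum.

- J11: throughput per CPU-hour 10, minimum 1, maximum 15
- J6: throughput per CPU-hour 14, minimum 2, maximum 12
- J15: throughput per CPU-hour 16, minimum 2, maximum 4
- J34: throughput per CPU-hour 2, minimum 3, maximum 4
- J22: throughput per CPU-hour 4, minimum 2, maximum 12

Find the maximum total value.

Meeting every minimum uses 1+2+2+3+2 = 10 CPU-hours, leaving 21.
Rank by throughput per CPU-hour: J15 16 > J6 14 > J11 10 > J22 4 > J34 2.
J15 takes 2 more to reach its cap of 4 → 19 left.
J6: +10 to 12 (cap) → 9 left.
Only 9 left; J11 takes them to reach 10.
Total = 10×10 + 14×12 + 16×4 + 2×3 + 4×2 = 346.

346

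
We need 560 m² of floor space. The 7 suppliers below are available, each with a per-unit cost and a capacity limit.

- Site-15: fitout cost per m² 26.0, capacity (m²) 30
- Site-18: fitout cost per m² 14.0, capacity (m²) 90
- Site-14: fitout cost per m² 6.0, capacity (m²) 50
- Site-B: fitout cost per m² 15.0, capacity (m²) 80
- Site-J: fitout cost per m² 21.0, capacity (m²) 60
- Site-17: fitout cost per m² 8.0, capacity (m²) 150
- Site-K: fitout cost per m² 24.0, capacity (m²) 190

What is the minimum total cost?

Fill from the cheapest supplier first.
Take 50 from Site-14 at 6.0 ; need 510 more.
Site-17 (8.0): use full 150 ; 360 m² to go.
Site-18 (14.0): use full 90 ; 270 m² to go.
Take 80 from Site-B at 15.0 ; need 190 more.
Site-J at 21.0: take all 60 m² ; 130 still needed.
Take 130 from Site-K at 24.0 to finish.
Site-15: unused.
Cost = 50×6.0 + 150×8.0 + 90×14.0 + 80×15.0 + 60×21.0 + 130×24.0 = 8340.

8340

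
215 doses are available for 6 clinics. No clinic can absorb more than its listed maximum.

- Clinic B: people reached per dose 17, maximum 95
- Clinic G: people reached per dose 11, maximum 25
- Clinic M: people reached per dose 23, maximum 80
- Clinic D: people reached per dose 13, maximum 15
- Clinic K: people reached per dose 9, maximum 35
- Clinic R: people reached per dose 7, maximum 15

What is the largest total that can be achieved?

Highest people reached per dose first: Clinic M 23 > Clinic B 17 > Clinic D 13 > Clinic G 11 > Clinic K 9 > Clinic R 7.
Clinic M takes 80 to reach its cap of 80 ; 135 left.
Clinic B takes 95 to reach its cap of 95 ; 40 left.
Give Clinic D 15 to hit its cap of 15 ; 25 left.
Clinic G takes 25 to reach its cap of 25 ; 0 left.
Total = 17×95 + 11×25 + 23×80 + 13×15 = 3925.

3925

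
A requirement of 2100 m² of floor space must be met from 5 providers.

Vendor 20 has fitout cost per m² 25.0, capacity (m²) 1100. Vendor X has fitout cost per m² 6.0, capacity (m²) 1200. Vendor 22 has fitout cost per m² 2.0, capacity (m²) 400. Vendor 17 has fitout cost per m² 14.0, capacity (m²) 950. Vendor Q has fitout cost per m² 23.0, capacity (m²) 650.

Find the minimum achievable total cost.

15000

Cheapest first:
Vendor 22 (2.0): use full 400 ; 1700 m² to go.
Take 1200 from Vendor X at 6.0 ; need 500 more.
Vendor 17 (14.0): take the remaining 500 ; done.
Vendor Q, Vendor 20: unused.
Cost = 400×2.0 + 1200×6.0 + 500×14.0 = 15000.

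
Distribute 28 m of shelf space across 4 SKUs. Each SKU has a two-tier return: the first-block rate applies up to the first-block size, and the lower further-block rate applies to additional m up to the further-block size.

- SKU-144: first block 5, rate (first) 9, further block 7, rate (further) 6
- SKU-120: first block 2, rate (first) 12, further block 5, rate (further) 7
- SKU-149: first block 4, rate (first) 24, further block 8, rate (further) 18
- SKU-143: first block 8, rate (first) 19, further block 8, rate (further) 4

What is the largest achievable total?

468

Treat each block as its own option and order by rate: SKU-149/tier1 24 > SKU-143/tier1 19 > SKU-149/tier2 18 > SKU-120/tier1 12 > SKU-144/tier1 9 > SKU-120/tier2 7 > SKU-144/tier2 6 > SKU-143/tier2 4.
Fill SKU-149 tier1 block (4 at 24) → 24 left.
Fill SKU-143 tier1 block (8 at 19) → 16 left.
SKU-149 tier2 at 18: fill all 8 → 8 left.
Fill SKU-120 tier1 block (2 at 12) → 6 left.
Fill SKU-144 tier1 block (5 at 9) → 1 left.
1 remain; put them into SKU-120 tier2 at 7.
Total = 24×4 + 19×8 + 18×8 + 12×2 + 9×5 + 7×1 = 468.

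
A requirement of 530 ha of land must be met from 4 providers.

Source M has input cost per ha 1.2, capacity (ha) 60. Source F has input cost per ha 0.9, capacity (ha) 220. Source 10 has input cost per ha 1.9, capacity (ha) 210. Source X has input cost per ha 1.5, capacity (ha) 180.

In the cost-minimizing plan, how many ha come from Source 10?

70

Use providers in increasing cost order.
Take 220 from Source F at 0.9 — need 310 more.
Take 60 from Source M at 1.2 — need 250 more.
Source X at 1.5: take all 180 ha — 70 still needed.
Take 70 from Source 10 at 1.9 to finish.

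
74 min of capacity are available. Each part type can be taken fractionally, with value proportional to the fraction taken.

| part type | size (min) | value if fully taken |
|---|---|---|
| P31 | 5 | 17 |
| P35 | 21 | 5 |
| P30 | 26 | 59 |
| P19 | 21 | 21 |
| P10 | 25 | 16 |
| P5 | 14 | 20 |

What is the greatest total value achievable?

122.12

Sort by value density: P31 17/5≈3.4, P30 59/26≈2.27, P5 20/14≈1.43, P19 21/21≈1, P10 16/25≈0.64, P35 5/21≈0.238.
P31: take in full, 5 min for value 17 — 69 left.
Take all of P30 (26 min, value 59) — 43 min left.
Take all of P5 (14 min, value 20) — 29 min left.
P19: take in full, 21 min for value 21 — 8 left.
8 min left: a 8/25 share of P10 gives 16×8/25 = 5.12.
Total value = 122.12.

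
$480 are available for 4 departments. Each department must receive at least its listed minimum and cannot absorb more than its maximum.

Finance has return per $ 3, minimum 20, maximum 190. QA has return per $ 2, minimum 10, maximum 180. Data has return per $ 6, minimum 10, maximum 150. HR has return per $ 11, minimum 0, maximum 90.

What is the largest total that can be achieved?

2560

Meeting every minimum uses 20+10+10+0 = 40 $, leaving 440.
Rank by return per $: HR 11 > Data 6 > Finance 3 > QA 2.
HR: +90 to 90 (cap) ; 350 left.
Give Data 140 more to hit its cap of 150 ; 210 left.
Finance: +170 to 190 (cap) ; 40 left.
Only 40 left; QA takes them to reach 50.
Total = 3×190 + 2×50 + 6×150 + 11×90 = 2560.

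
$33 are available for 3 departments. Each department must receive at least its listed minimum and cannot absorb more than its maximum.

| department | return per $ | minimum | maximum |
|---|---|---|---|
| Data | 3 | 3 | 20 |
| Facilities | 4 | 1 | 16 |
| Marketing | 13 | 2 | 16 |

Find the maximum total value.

273

Meeting every minimum uses 3+1+2 = 6 $, leaving 27.
Order the departments by return per $: Marketing 13 > Facilities 4 > Data 3.
Marketing takes 14 more to reach its cap of 16 → 13 left.
Facilities has room for 15 more but only 13 remain, so it gets 14.
Total = 3×3 + 4×14 + 13×16 = 273.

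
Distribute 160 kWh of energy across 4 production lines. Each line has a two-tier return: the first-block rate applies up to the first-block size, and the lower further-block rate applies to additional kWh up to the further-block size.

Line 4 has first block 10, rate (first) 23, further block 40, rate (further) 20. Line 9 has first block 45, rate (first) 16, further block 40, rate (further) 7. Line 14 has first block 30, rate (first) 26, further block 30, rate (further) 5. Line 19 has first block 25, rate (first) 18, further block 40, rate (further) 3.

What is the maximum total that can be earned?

Order all 8 blocks by rate: Line 14/tier1 26 > Line 4/tier1 23 > Line 4/tier2 20 > Line 19/tier1 18 > Line 9/tier1 16 > Line 9/tier2 7 > Line 14/tier2 5 > Line 19/tier2 3.
Fill Line 14 tier1 block (30 at 26) ; 130 left.
Fill Line 4 tier1 block (10 at 23) ; 120 left.
Fill Line 4 tier2 block (40 at 20) ; 80 left.
Line 19 tier1 at 18: fill all 25 ; 55 left.
Fill Line 9 tier1 block (45 at 16) ; 10 left.
Line 9/tier2: +10 of 40 at 7; pool empty.
Total = 26×30 + 23×10 + 20×40 + 18×25 + 16×45 + 7×10 = 3050.

3050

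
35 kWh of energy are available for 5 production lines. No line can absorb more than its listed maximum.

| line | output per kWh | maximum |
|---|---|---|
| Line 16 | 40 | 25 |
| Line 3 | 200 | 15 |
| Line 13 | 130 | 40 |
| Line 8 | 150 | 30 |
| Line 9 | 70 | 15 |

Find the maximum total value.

Order the production lines by output per kWh: Line 3 200 > Line 8 150 > Line 13 130 > Line 9 70 > Line 16 40.
Line 3 takes 15 to reach its cap of 15 → 20 left.
Only 20 left; Line 8 takes them to reach 20.
Total = 200×15 + 150×20 = 6000.

6000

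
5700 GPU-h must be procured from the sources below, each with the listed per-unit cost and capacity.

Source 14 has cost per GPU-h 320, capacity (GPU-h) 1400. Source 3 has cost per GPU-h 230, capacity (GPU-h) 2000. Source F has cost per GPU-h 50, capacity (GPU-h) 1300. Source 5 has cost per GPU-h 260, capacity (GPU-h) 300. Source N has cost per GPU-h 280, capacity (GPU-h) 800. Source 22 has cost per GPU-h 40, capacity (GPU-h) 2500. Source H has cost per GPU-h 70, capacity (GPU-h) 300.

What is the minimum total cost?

554000

Use sources in increasing cost order.
Source 22 (40): use full 2500 — 3200 GPU-h to go.
Source F (50): use full 1300 — 1900 GPU-h to go.
Source H (70): use full 300 — 1600 GPU-h to go.
Source 3 at 230: take 1600 of its 2000 — requirement met.
Source 5, Source N, Source 14: unused.
Cost = 2500×40 + 1300×50 + 300×70 + 1600×230 = 554000.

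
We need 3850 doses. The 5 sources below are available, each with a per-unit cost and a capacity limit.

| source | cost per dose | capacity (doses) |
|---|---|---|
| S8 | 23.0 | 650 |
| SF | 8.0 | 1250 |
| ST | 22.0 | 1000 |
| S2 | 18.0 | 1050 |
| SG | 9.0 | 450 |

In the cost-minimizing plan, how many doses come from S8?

100

Fill from the cheapest source first.
Take 1250 from SF at 8.0 — need 2600 more.
SG (9.0): use full 450 — 2150 doses to go.
S2 (18.0): use full 1050 — 1100 doses to go.
ST at 22.0: take all 1000 doses — 100 still needed.
S8 (23.0): take the remaining 100 — done.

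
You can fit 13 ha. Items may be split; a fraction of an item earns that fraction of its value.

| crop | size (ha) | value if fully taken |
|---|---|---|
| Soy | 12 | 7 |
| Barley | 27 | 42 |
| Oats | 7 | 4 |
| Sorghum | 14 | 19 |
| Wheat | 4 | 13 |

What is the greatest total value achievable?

27

Best value per unit of size first: Wheat 13/4≈3.25, Barley 42/27≈1.56, Sorghum 19/14≈1.36, Soy 7/12≈0.583, Oats 4/7≈0.571.
All 4 ha of Wheat fit (value 13) ; 9 remain.
Only 9 ha remain; take 9/27 of Barley for value 42×9/27 = 14.
Total value = 27.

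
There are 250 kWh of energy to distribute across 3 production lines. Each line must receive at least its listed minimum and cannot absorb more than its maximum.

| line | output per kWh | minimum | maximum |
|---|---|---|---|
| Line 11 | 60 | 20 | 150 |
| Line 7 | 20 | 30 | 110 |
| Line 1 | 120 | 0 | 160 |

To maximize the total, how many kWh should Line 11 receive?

Meeting every minimum uses 20+30+0 = 50 kWh, leaving 200.
Order the production lines by output per kWh: Line 1 120 > Line 11 60 > Line 7 20.
Give Line 1 160 more to hit its cap of 160 → 40 left.
Line 11 has room for 130 more but only 40 remain, so it gets 60.

60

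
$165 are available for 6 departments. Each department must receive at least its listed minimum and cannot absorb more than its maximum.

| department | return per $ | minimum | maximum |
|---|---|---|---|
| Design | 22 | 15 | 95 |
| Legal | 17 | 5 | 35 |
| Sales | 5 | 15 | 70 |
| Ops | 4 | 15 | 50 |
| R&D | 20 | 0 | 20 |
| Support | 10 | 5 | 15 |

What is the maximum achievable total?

2930

Meeting every minimum uses 15+5+15+15+0+5 = 55 $, leaving 110.
Highest return per $ first: Design 22 > R&D 20 > Legal 17 > Support 10 > Sales 5 > Ops 4.
Design takes 80 more to reach its cap of 95 — 30 left.
Give R&D 20 more to hit its cap of 20 — 10 left.
Only 10 left; Legal takes them to reach 15.
Total = 22×95 + 17×15 + 5×15 + 4×15 + 20×20 + 10×5 = 2930.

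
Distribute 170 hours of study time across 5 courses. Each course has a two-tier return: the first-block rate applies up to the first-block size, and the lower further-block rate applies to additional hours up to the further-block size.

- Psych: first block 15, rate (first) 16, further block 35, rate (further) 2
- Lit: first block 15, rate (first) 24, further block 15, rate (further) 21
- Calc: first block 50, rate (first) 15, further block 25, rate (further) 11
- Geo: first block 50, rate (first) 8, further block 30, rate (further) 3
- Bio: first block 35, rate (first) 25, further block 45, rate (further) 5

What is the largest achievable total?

2935

Treat each block as its own option and order by rate: Bio/T1 25 > Lit/T1 24 > Lit/T2 21 > Psych/T1 16 > Calc/T1 15 > Calc/T2 11 > Geo/T1 8 > Bio/T2 5 > Geo/T2 3 > Psych/T2 2.
Bio T1 at 25: fill all 35 → 135 left.
Fill Lit T1 block (15 at 24) → 120 left.
Lit/T2 (21): +15 → 105 left.
Psych T1 at 16: fill all 15 → 90 left.
Calc/T1 (15): +50 → 40 left.
Fill Calc T2 block (25 at 11) → 15 left.
15 remain; put them into Geo T1 at 8.
Total = 25×35 + 24×15 + 21×15 + 16×15 + 15×50 + 11×25 + 8×15 = 2935.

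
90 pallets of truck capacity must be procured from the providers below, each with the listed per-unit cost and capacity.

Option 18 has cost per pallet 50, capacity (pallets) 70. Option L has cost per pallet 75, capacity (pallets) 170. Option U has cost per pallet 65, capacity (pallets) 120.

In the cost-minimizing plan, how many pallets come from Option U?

20

Fill from the cheapest provider first.
Option 18 (50): use full 70 → 20 pallets to go.
Take 20 from Option U at 65 to finish.
Option L: unused.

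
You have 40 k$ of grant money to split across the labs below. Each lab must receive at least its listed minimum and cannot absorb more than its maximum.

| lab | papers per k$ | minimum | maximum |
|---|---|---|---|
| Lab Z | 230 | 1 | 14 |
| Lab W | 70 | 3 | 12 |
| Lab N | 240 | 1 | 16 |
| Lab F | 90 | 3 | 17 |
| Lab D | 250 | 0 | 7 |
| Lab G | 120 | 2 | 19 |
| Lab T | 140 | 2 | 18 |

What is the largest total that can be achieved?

Meeting every minimum uses 1+3+1+3+0+2+2 = 12 k$, leaving 28.
Highest papers per k$ first: Lab D 250 > Lab N 240 > Lab Z 230 > Lab T 140 > Lab G 120 > Lab F 90 > Lab W 70.
Give Lab D 7 more to hit its cap of 7 — 21 left.
Lab N takes 15 more to reach its cap of 16 — 6 left.
Lab Z has room for 13 more but only 6 remain, so it gets 7.
Total = 230×7 + 70×3 + 240×16 + 90×3 + 250×7 + 120×2 + 140×2 = 8200.

8200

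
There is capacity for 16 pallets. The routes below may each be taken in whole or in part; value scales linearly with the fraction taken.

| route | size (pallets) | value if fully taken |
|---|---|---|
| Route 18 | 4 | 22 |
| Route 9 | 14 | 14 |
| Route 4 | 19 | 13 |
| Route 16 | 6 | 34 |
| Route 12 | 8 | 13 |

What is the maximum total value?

65.75

Best value per unit of size first: Route 16 34/6≈5.67, Route 18 22/4≈5.5, Route 12 13/8≈1.62, Route 9 14/14≈1, Route 4 13/19≈0.684.
All 6 pallets of Route 16 fit (value 34) — 10 remain.
Take all of Route 18 (4 pallets, value 22) — 6 pallets left.
Only 6 pallets remain; take 6/8 of Route 12 for value 13×6/8 = 9.75.
Total value = 65.75.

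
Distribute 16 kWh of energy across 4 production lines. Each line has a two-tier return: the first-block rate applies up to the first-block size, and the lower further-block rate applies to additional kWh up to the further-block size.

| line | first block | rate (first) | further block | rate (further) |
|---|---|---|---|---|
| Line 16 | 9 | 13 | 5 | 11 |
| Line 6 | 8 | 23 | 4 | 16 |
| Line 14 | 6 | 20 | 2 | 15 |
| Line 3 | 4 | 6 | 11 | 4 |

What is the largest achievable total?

336

Treat each block as its own option and order by rate: Line 6/first 23 > Line 14/first 20 > Line 6/second 16 > Line 14/second 15 > Line 16/first 13 > Line 16/second 11 > Line 3/first 6 > Line 3/second 4.
Fill Line 6 first block (8 at 23) ; 8 left.
Line 14 first at 20: fill all 6 ; 2 left.
2 remain; put them into Line 6 second at 16.
Total = 23×8 + 20×6 + 16×2 = 336.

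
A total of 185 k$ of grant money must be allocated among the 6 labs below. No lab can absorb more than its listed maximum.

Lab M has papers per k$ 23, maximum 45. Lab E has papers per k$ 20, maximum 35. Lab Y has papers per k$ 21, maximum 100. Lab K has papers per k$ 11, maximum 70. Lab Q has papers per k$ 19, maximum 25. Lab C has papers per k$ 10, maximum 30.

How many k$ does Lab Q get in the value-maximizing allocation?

Rank by papers per k$: Lab M 23 > Lab Y 21 > Lab E 20 > Lab Q 19 > Lab K 11 > Lab C 10.
Give Lab M 45 to hit its cap of 45 — 140 left.
Lab Y: +100 to 100 (cap) — 40 left.
Lab E takes 35 to reach its cap of 35 — 5 left.
Lab Q: +5 (room for 25) → 5. Pool exhausted.

5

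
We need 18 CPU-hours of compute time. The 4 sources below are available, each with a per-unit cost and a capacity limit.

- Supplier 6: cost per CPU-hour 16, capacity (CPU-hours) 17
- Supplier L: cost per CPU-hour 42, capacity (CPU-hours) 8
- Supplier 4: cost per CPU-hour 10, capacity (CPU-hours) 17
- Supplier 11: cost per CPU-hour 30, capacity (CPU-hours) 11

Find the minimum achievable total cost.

Cheapest first:
Supplier 4 at 10: take all 17 CPU-hours ; 1 still needed.
Supplier 6 (16): take the remaining 1 ; done.
Supplier 11, Supplier L: unused.
Cost = 17×10 + 1×16 = 186.

186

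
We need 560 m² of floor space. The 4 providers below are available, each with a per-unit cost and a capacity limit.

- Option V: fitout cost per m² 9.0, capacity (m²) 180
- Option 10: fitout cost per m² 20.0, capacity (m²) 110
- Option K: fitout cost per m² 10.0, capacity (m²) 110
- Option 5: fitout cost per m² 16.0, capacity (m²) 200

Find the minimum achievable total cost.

Use providers in increasing cost order.
Option V (9.0): use full 180 ; 380 m² to go.
Option K at 10.0: take all 110 m² ; 270 still needed.
Option 5 (16.0): use full 200 ; 70 m² to go.
Option 10 at 20.0: take 70 of its 110 ; requirement met.
Cost = 180×9.0 + 110×10.0 + 200×16.0 + 70×20.0 = 7320.

7320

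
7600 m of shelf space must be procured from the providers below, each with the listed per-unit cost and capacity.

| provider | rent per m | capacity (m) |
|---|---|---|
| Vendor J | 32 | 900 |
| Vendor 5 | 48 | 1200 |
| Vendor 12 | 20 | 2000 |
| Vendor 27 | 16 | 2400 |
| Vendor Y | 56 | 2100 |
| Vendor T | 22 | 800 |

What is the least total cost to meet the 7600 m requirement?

199200

Fill from the cheapest provider first.
Vendor 27 at 16: take all 2400 m ; 5200 still needed.
Take 2000 from Vendor 12 at 20 ; need 3200 more.
Take 800 from Vendor T at 22 ; need 2400 more.
Vendor J at 32: take all 900 m ; 1500 still needed.
Take 1200 from Vendor 5 at 48 ; need 300 more.
Take 300 from Vendor Y at 56 to finish.
Cost = 2400×16 + 2000×20 + 800×22 + 900×32 + 1200×48 + 300×56 = 199200.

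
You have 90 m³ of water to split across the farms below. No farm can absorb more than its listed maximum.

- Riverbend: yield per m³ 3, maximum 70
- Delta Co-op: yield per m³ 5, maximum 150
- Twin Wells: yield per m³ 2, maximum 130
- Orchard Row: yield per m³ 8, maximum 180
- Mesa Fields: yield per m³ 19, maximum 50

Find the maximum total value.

Order the farms by yield per m³: Mesa Fields 19 > Orchard Row 8 > Delta Co-op 5 > Riverbend 3 > Twin Wells 2.
Mesa Fields takes 50 to reach its cap of 50 → 40 left.
Orchard Row: +40 (room for 180) → 40. Pool exhausted.
Total = 8×40 + 19×50 = 1270.

1270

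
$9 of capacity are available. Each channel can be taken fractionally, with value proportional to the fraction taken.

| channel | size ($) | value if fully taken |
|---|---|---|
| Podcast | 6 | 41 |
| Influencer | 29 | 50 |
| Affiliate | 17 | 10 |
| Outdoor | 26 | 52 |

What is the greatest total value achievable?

Sort by value density: Podcast 41/6≈6.83, Outdoor 52/26≈2, Influencer 50/29≈1.72, Affiliate 10/17≈0.588.
Take all of Podcast (6 $, value 41) → 3 $ left.
3 $ left: a 3/26 share of Outdoor gives 52×3/26 = 6.
Total value = 47.

47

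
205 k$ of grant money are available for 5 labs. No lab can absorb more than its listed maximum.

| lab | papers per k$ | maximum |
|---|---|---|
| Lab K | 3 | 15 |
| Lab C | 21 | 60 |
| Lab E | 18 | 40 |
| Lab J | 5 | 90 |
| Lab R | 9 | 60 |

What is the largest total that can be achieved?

Rank by papers per k$: Lab C 21 > Lab E 18 > Lab R 9 > Lab J 5 > Lab K 3.
Give Lab C 60 to hit its cap of 60 ; 145 left.
Lab E takes 40 to reach its cap of 40 ; 105 left.
Give Lab R 60 to hit its cap of 60 ; 45 left.
Lab J: +45 (room for 90) → 45. Pool exhausted.
Total = 21×60 + 18×40 + 5×45 + 9×60 = 2745.

2745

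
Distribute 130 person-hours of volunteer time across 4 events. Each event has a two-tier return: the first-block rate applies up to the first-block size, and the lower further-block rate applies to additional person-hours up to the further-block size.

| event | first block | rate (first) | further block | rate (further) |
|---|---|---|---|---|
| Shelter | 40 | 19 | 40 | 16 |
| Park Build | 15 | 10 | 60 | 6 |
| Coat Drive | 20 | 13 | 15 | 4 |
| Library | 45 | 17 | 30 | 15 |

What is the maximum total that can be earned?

2240

Treat each block as its own option and order by rate: Shelter/first 19 > Library/first 17 > Shelter/second 16 > Library/second 15 > Coat Drive/first 13 > Park Build/first 10 > Park Build/second 6 > Coat Drive/second 4.
Shelter/first (19): +40 — 90 left.
Fill Library first block (45 at 17) — 45 left.
Shelter/second (16): +40 — 5 left.
Library/second: +5 of 30 at 15; pool empty.
Total = 19×40 + 17×45 + 16×40 + 15×5 = 2240.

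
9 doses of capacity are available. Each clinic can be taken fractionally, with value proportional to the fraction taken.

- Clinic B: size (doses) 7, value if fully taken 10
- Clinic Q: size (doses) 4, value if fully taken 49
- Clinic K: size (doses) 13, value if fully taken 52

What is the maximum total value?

Sort by value density: Clinic Q 49/4≈12.2, Clinic K 52/13≈4, Clinic B 10/7≈1.43.
All 4 doses of Clinic Q fit (value 49) → 5 remain.
5 doses left: a 5/13 share of Clinic K gives 52×5/13 = 20.
Total value = 69.

69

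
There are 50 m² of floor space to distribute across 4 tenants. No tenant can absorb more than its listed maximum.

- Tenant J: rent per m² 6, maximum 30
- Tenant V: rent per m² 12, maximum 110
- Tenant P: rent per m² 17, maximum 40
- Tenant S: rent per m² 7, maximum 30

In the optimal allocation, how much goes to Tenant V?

Rank by rent per m²: Tenant P 17 > Tenant V 12 > Tenant S 7 > Tenant J 6.
Give Tenant P 40 to hit its cap of 40 → 10 left.
Tenant V: +10 (room for 110) → 10. Pool exhausted.

10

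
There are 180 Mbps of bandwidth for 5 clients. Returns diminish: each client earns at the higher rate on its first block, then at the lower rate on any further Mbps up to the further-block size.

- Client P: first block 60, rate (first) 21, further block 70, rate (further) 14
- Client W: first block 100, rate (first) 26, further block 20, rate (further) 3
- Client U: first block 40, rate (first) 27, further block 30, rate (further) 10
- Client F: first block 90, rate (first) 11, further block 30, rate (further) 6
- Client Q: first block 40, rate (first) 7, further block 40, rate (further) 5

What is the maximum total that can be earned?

Order all 10 blocks by rate: Client U/first 27 > Client W/first 26 > Client P/first 21 > Client P/second 14 > Client F/first 11 > Client U/second 10 > Client Q/first 7 > Client F/second 6 > Client Q/second 5 > Client W/second 3.
Fill Client U first block (40 at 27) → 140 left.
Fill Client W first block (100 at 26) → 40 left.
Client P/first: +40 of 60 at 21; pool empty.
Total = 27×40 + 26×100 + 21×40 = 4520.

4520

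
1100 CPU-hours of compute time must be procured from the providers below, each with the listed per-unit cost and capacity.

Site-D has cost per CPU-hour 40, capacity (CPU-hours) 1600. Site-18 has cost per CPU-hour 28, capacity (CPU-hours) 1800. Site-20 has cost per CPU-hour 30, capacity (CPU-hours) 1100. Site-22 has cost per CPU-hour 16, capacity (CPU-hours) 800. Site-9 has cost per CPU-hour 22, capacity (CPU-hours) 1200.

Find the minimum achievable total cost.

Cheapest first:
Site-22 (16): use full 800 → 300 CPU-hours to go.
Site-9 (22): take the remaining 300 → done.
Site-18, Site-20, Site-D: unused.
Cost = 800×16 + 300×22 = 19400.

19400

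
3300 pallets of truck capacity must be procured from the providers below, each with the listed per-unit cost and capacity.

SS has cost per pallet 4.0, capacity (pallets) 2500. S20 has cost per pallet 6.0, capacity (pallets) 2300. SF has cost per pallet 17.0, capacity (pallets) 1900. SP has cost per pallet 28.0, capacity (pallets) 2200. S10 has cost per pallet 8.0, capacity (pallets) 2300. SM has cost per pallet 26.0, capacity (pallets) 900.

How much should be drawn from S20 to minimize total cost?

800

Use providers in increasing cost order.
SS (4.0): use full 2500 → 800 pallets to go.
S20 at 6.0: take 800 of its 2300 → requirement met.
S10, SF, SM, SP: unused.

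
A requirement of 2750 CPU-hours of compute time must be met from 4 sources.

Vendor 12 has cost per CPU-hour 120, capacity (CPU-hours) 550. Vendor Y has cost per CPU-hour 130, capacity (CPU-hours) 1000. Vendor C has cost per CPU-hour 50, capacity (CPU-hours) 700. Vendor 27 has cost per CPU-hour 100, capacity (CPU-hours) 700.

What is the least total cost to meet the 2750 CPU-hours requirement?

275000

Cheapest first:
Vendor C (50): use full 700 — 2050 CPU-hours to go.
Take 700 from Vendor 27 at 100 — need 1350 more.
Take 550 from Vendor 12 at 120 — need 800 more.
Take 800 from Vendor Y at 130 to finish.
Cost = 700×50 + 700×100 + 550×120 + 800×130 = 275000.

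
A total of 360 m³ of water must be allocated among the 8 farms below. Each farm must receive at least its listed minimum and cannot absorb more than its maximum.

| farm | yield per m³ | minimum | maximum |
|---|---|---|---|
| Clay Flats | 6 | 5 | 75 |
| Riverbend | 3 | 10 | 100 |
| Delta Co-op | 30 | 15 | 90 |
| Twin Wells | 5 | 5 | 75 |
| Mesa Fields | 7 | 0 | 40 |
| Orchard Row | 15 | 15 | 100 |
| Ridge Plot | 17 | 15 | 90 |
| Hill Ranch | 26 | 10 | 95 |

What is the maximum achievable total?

7760

Meeting every minimum uses 5+10+15+5+0+15+15+10 = 75 m³, leaving 285.
Rank by yield per m³: Delta Co-op 30 > Hill Ranch 26 > Ridge Plot 17 > Orchard Row 15 > Mesa Fields 7 > Clay Flats 6 > Twin Wells 5 > Riverbend 3.
Delta Co-op: +75 to 90 (cap) — 210 left.
Hill Ranch: +85 to 95 (cap) — 125 left.
Give Ridge Plot 75 more to hit its cap of 90 — 50 left.
Orchard Row: +50 (room for 85) → 65. Pool exhausted.
Total = 6×5 + 3×10 + 30×90 + 5×5 + 15×65 + 17×90 + 26×95 = 7760.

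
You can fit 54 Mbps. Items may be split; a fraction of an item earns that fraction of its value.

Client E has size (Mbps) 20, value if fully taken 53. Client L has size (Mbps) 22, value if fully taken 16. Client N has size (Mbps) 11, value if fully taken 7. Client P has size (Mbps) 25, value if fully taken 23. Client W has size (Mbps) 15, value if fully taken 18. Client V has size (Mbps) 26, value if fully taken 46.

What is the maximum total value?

Rank by value-to-size ratio: Client E 53/20≈2.65, Client V 46/26≈1.77, Client W 18/15≈1.2, Client P 23/25≈0.92, Client L 16/22≈0.727, Client N 7/11≈0.636.
Client E: take in full, 20 Mbps for value 53 → 34 left.
All 26 Mbps of Client V fit (value 46) → 8 remain.
Fill the last 8 Mbps with part of Client W: 8/15 of it earns 9.6.
Total value = 108.6.

108.6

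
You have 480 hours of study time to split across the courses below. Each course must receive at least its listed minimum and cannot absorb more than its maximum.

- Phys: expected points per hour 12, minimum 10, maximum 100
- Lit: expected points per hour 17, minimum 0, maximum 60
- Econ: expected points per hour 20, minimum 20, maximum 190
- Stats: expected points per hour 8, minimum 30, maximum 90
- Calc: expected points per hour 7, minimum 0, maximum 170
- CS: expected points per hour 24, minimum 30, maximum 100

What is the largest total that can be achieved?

8660

Meeting every minimum uses 10+0+20+30+0+30 = 90 hours, leaving 390.
Rank by expected points per hour: CS 24 > Econ 20 > Lit 17 > Phys 12 > Stats 8 > Calc 7.
CS takes 70 more to reach its cap of 100 — 320 left.
Econ takes 170 more to reach its cap of 190 — 150 left.
Lit takes 60 more to reach its cap of 60 — 90 left.
Phys takes 90 more to reach its cap of 100 — 0 left.
Total = 12×100 + 17×60 + 20×190 + 8×30 + 24×100 = 8660.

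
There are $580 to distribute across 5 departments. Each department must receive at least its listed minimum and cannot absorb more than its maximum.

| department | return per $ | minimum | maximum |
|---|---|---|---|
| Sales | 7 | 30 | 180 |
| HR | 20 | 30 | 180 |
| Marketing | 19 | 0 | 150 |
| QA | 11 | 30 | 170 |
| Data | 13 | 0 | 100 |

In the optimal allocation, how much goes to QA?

120

Meeting every minimum uses 30+30+0+30+0 = 90 $, leaving 490.
Highest return per $ first: HR 20 > Marketing 19 > Data 13 > QA 11 > Sales 7.
HR: +150 to 180 (cap) — 340 left.
Marketing: +150 to 150 (cap) — 190 left.
Data takes 100 more to reach its cap of 100 — 90 left.
QA: +90 (room for 140) → 120. Pool exhausted.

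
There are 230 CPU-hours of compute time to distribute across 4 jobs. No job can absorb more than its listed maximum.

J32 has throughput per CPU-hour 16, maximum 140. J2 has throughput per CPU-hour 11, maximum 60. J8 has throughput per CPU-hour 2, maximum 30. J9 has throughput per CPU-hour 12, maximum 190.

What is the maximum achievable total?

3320

Highest throughput per CPU-hour first: J32 16 > J9 12 > J2 11 > J8 2.
J32 takes 140 to reach its cap of 140 ; 90 left.
Only 90 left; J9 takes them to reach 90.
Total = 16×140 + 12×90 = 3320.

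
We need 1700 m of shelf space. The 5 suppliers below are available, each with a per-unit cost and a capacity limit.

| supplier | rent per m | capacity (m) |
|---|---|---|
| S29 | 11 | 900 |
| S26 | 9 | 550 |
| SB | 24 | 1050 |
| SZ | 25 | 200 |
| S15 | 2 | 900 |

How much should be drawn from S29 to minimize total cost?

Use suppliers in increasing cost order.
S15 at 2: take all 900 m — 800 still needed.
Take 550 from S26 at 9 — need 250 more.
S29 (11): take the remaining 250 — done.
SB, SZ: unused.

250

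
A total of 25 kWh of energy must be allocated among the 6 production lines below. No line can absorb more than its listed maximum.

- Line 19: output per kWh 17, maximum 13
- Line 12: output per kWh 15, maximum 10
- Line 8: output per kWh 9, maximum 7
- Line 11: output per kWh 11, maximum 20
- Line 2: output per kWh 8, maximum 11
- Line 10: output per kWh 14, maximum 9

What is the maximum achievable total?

Order the production lines by output per kWh: Line 19 17 > Line 12 15 > Line 10 14 > Line 11 11 > Line 8 9 > Line 2 8.
Give Line 19 13 to hit its cap of 13 — 12 left.
Line 12: +10 to 10 (cap) — 2 left.
Line 10 has room for 9 but only 2 remain, so it gets 2.
Total = 17×13 + 15×10 + 14×2 = 399.

399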